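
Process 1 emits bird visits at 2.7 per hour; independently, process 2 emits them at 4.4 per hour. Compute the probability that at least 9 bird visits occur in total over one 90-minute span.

0.7355

Independent Poisson processes superpose: combined rate λ = 2.7 + 4.4 = 7.1 per hour.
Over the interval, μ = 7.1 × 1.5 = 10.65 (a 90-minute span = 1.5 hours).
P(N ≥ 9) = 1 − P(N ≤ 8) ≈ 0.7355.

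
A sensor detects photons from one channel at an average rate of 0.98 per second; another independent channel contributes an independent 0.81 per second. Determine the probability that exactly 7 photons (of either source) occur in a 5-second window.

Independent Poisson processes superpose: combined rate λ = 0.98 + 0.81 = 1.79 per second.
Over the interval, μ = 1.79 × 5 = 8.95 (a 5-second window = 5 seconds).
P(N = 7) = e^(−8.95) · 8.95^7/7! ≈ 0.1184.

0.1184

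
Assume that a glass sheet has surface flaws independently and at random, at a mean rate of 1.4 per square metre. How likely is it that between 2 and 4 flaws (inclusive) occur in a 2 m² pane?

Over the interval, μ = 1.4 × 2 = 2.8 (a 2 m² pane = 2 square metres).
P(2 ≤ N ≤ 4) = Σ_{j=2}^{4} e^(−2.8) · 2.8^j/j! ≈ 0.6166.

0.6166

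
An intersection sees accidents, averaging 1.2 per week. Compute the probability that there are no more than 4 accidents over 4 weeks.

Over the interval, μ = 1.2 × 4 = 4.8 (4 weeks).
P(N ≤ 4) = Σ_{j=0}^{4} e^(−μ) μ^j/j! ≈ 0.4763.

0.4763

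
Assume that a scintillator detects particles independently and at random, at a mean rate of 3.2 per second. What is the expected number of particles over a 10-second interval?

32

E[N] = λt = 3.2 × 10 = 32 (a 10-second interval = 10 seconds).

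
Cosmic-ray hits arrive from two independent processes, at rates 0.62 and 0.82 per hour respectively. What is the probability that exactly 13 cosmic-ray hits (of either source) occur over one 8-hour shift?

0.1004

Independent Poisson processes superpose: combined rate λ = 0.62 + 0.82 = 1.44 per hour.
Over the interval, μ = 1.44 × 8 = 11.52 (an 8-hour shift = 8 hours).
P(N = 13) = e^(−11.52) · 11.52^13/13! ≈ 0.1004.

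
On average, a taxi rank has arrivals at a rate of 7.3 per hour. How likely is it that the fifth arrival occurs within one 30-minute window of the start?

Over the interval, μ = 7.3 × 0.5 = 3.65 (a 30-minute window = 0.5 hours).
The fifth arrival falls in the interval iff at least 5 events occur there: P(S_5 ≤ t) = P(N ≥ 5) = 1 − P(N ≤ 4) ≈ 0.3031.

0.3031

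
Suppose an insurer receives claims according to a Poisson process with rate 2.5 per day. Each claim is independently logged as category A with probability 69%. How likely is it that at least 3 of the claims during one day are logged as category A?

0.2494

Thinning: the claims that are logged as category A themselves form a Poisson process with rate 0.69 × 2.5 = 1.725 per day.
So μ = 1.725.
P(N ≥ 3) = 1 − P(N ≤ 2) ≈ 0.2494.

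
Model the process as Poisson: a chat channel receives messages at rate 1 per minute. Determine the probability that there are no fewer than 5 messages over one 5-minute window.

0.5595

Over the interval, μ = 1 × 5 = 5 (a 5-minute window = 5 minutes).
P(N ≥ 5) = 1 − P(N ≤ 4) = 1 − Σ_{j=0}^{4} e^(−μ) μ^j/j! ≈ 0.5595.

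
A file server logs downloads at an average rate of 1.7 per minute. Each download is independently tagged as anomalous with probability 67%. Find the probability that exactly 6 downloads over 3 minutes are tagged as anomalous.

Thinning: the downloads that are tagged as anomalous themselves form a Poisson process with rate 0.67 × 1.7 = 1.139 per minute.
Over the interval, μ = 1.139 × 3 = 3.417 (3 minutes).
P(N = 6) = e^(−3.417) · 3.417^6/6! ≈ 0.0725.

0.0725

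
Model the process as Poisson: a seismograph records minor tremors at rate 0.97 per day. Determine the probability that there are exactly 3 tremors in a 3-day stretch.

0.2237

Over the interval, μ = 0.97 × 3 = 2.91 (a 3-day stretch = 3 days).
P(N = 3) = e^(−μ) μ^3/3! = e^(−2.91) · 2.91^3/6 ≈ 0.2237.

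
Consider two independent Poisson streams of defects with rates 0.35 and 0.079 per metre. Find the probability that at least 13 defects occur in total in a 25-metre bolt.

Independent Poisson processes superpose: combined rate λ = 0.35 + 0.079 = 0.429 per metre.
Over the interval, μ = 0.429 × 25 = 10.725 (a 25-metre bolt = 25 metres).
P(N ≥ 13) = 1 − P(N ≤ 12) ≈ 0.2816.

0.2816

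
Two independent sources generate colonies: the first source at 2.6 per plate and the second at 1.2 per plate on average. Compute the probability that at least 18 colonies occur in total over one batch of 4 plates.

0.2683

Independent Poisson processes superpose: combined rate λ = 2.6 + 1.2 = 3.8 per plate.
Over the interval, μ = 3.8 × 4 = 15.2 (a batch of 4 plates = 4 plates).
P(N ≥ 18) = 1 − P(N ≤ 17) ≈ 0.2683.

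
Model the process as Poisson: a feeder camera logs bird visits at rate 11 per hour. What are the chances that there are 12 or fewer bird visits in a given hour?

With mean μ = 11 per hour,
P(N ≤ 12) = Σ_{j=0}^{12} e^(−μ) μ^j/j! ≈ 0.6887.

0.6887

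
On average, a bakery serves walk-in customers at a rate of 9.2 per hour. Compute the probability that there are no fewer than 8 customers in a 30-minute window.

Over the interval, μ = 9.2 × 0.5 = 4.6 (a 30-minute window = 0.5 hours).
P(N ≥ 8) = 1 − P(N ≤ 7) = 1 − Σ_{j=0}^{7} e^(−μ) μ^j/j! ≈ 0.0951.

0.0951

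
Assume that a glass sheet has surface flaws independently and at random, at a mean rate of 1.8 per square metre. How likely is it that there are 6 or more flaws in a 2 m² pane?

0.1559

Over the interval, μ = 1.8 × 2 = 3.6 (a 2 m² pane = 2 square metres).
P(N ≥ 6) = 1 − P(N ≤ 5) = 1 − Σ_{j=0}^{5} e^(−μ) μ^j/j! ≈ 0.1559.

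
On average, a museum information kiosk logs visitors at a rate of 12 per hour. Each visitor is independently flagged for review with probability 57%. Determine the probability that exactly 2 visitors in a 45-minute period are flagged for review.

0.0779

Thinning: the visitors that are flagged for review themselves form a Poisson process with rate 0.57 × 12 = 6.84 per hour.
Over the interval, μ = 6.84 × 0.75 = 5.13 (a 45-minute period = 0.75 hours).
P(N = 2) = e^(−5.13) · 5.13^2/2! ≈ 0.0779.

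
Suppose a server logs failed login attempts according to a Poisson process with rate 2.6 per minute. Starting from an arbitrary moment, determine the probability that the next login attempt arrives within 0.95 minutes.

Inter-arrival times are exponential with rate λ = 2.6 per minute.
P(T ≤ 0.95) = 1 − e^(−λt) = 1 − e^(−2.6 × 0.95) = 1 − e^(−2.47) ≈ 0.9154.

0.9154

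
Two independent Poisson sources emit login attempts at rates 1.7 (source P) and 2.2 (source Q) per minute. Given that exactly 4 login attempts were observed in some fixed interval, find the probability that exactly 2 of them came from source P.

Given the total, each event is independently from source P with probability p = λ_P/(λ_P+λ_Q) = 1.7/3.9 ≈ 0.4359.
So K ~ Binomial(4, 1.7/3.9): P(K = 2) = C(4,2) · (1.7/3.9)^2 · (2.2/3.9)^2 ≈ 0.3628.

0.3628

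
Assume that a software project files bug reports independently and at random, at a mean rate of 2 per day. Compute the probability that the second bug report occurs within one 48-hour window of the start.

Over the interval, μ = 2 × 2 = 4 (a 48-hour window = 2 days).
The second arrival falls in the interval iff at least 2 events occur there: P(S_2 ≤ t) = P(N ≥ 2) = 1 − P(N ≤ 1) ≈ 0.9084.

0.9084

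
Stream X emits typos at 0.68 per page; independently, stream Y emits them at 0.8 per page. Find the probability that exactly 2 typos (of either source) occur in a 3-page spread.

Independent Poisson processes superpose: combined rate λ = 0.68 + 0.8 = 1.48 per page.
Over the interval, μ = 1.48 × 3 = 4.44 (a 3-page spread = 3 pages).
P(N = 2) = e^(−4.44) · 4.44^2/2! ≈ 0.1163.

0.1163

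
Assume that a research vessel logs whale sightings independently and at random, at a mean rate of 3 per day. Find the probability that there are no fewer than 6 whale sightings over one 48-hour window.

Over the interval, μ = 3 × 2 = 6 (a 48-hour window = 2 days).
P(N ≥ 6) = 1 − P(N ≤ 5) = 1 − Σ_{j=0}^{5} e^(−μ) μ^j/j! ≈ 0.5543.

0.5543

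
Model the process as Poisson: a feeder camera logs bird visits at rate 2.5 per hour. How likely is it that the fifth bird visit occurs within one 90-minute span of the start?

0.3225

Over the interval, μ = 2.5 × 1.5 = 3.75 (a 90-minute span = 1.5 hours).
The fifth arrival falls in the interval iff at least 5 events occur there: P(S_5 ≤ t) = P(N ≥ 5) = 1 − P(N ≤ 4) ≈ 0.3225.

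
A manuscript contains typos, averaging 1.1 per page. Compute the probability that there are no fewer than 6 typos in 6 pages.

0.6453

Over the interval, μ = 1.1 × 6 = 6.6 (6 pages).
P(N ≥ 6) = 1 − P(N ≤ 5) = 1 − Σ_{j=0}^{5} e^(−μ) μ^j/j! ≈ 0.6453.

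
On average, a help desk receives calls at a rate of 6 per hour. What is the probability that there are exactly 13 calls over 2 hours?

Over the interval, μ = 6 × 2 = 12 (2 hours).
P(N = 13) = e^(−μ) μ^13/13! = e^(−12) · 12^13/6227020800 ≈ 0.1056.

0.1056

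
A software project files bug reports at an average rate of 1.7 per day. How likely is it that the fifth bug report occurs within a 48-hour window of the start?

0.2558

Over the interval, μ = 1.7 × 2 = 3.4 (a 48-hour window = 2 days).
The fifth arrival falls in the interval iff at least 5 events occur there: P(S_5 ≤ t) = P(N ≥ 5) = 1 − P(N ≤ 4) ≈ 0.2558.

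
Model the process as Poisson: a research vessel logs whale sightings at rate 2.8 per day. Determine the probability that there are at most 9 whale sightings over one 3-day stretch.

0.6659

Over the interval, μ = 2.8 × 3 = 8.4 (a 3-day stretch = 3 days).
P(N ≤ 9) = Σ_{j=0}^{9} e^(−μ) μ^j/j! ≈ 0.6659.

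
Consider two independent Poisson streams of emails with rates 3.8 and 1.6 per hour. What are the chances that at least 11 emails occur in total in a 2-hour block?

0.5160

Independent Poisson processes superpose: combined rate λ = 3.8 + 1.6 = 5.4 per hour.
Over the interval, μ = 5.4 × 2 = 10.8 (a 2-hour block = 2 hours).
P(N ≥ 11) = 1 − P(N ≤ 10) ≈ 0.5160.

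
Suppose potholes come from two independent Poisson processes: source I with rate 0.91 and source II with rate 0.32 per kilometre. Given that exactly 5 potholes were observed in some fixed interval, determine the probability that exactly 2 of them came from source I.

0.0964

Given the total, each event is independently from source I with probability p = λ_I/(λ_I+λ_II) = 0.91/1.23 ≈ 0.7398.
So K ~ Binomial(5, 0.91/1.23): P(K = 2) = C(5,2) · (0.91/1.23)^2 · (0.32/1.23)^3 ≈ 0.0964.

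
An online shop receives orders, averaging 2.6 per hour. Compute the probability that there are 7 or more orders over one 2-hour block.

0.2676

Over the interval, μ = 2.6 × 2 = 5.2 (a 2-hour block = 2 hours).
P(N ≥ 7) = 1 − P(N ≤ 6) = 1 − Σ_{j=0}^{6} e^(−μ) μ^j/j! ≈ 0.2676.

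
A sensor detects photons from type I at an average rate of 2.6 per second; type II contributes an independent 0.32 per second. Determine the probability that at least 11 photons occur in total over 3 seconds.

0.2660

Independent Poisson processes superpose: combined rate λ = 2.6 + 0.32 = 2.92 per second.
Over the interval, μ = 2.92 × 3 = 8.76 (3 seconds).
P(N ≥ 11) = 1 − P(N ≤ 10) ≈ 0.2660.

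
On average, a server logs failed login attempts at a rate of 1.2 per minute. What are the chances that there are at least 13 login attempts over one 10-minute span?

Over the interval, μ = 1.2 × 10 = 12 (a 10-minute span = 10 minutes).
P(N ≥ 13) = 1 − P(N ≤ 12) = 1 − Σ_{j=0}^{12} e^(−μ) μ^j/j! ≈ 0.4240.

0.4240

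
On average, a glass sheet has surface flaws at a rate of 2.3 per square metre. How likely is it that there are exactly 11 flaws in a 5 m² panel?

0.1181

Over the interval, μ = 2.3 × 5 = 11.5 (a 5 m² panel = 5 square metres).
P(N = 11) = e^(−μ) μ^11/11! = e^(−11.5) · 11.5^11/39916800 ≈ 0.1181.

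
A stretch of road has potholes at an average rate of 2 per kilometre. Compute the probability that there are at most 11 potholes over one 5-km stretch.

Over the interval, μ = 2 × 5 = 10 (a 5-km stretch = 5 kilometres).
P(N ≤ 11) = Σ_{j=0}^{11} e^(−μ) μ^j/j! ≈ 0.6968.

0.6968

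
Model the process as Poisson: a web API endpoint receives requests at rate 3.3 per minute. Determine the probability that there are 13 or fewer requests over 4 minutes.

Over the interval, μ = 3.3 × 4 = 13.2 (4 minutes).
P(N ≤ 13) = Σ_{j=0}^{13} e^(−μ) μ^j/j! ≈ 0.5511.

0.5511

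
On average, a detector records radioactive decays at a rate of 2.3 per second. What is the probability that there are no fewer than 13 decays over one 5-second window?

Over the interval, μ = 2.3 × 5 = 11.5 (a 5-second window = 5 seconds).
P(N ≥ 13) = 1 − P(N ≤ 12) = 1 − Σ_{j=0}^{12} e^(−μ) μ^j/j! ≈ 0.3671.

0.3671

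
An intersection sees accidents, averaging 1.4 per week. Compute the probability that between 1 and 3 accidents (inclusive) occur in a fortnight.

0.6311

Over the interval, μ = 1.4 × 2 = 2.8 (a fortnight = 2 weeks).
P(1 ≤ N ≤ 3) = Σ_{j=1}^{3} e^(−2.8) · 2.8^j/j! ≈ 0.6311.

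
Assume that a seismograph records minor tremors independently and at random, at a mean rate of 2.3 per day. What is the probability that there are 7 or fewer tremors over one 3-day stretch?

Over the interval, μ = 2.3 × 3 = 6.9 (a 3-day stretch = 3 days).
P(N ≤ 7) = Σ_{j=0}^{7} e^(−μ) μ^j/j! ≈ 0.6136.

0.6136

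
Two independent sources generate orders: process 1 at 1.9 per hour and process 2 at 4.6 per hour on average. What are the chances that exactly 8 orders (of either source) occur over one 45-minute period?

0.0604

Independent Poisson processes superpose: combined rate λ = 1.9 + 4.6 = 6.5 per hour.
Over the interval, μ = 6.5 × 0.75 = 4.875 (a 45-minute period = 0.75 hours).
P(N = 8) = e^(−4.875) · 4.875^8/8! ≈ 0.0604.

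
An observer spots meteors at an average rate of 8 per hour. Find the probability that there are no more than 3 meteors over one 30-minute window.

0.4335

Over the interval, μ = 8 × 0.5 = 4 (a 30-minute window = 0.5 hours).
P(N ≤ 3) = Σ_{j=0}^{3} e^(−μ) μ^j/j! ≈ 0.4335.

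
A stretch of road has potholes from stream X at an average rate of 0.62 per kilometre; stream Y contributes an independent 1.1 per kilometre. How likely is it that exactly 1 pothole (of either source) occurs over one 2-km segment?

0.1103

Independent Poisson processes superpose: combined rate λ = 0.62 + 1.1 = 1.72 per kilometre.
Over the interval, μ = 1.72 × 2 = 3.44 (a 2-km segment = 2 kilometres).
P(N = 1) = e^(−3.44) · 3.44^1/1! ≈ 0.1103.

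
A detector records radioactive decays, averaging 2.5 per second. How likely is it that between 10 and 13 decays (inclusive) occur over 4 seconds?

Over the interval, μ = 2.5 × 4 = 10 (4 seconds).
P(10 ≤ N ≤ 13) = Σ_{j=10}^{13} e^(−10) · 10^j/j! ≈ 0.4065.

0.4065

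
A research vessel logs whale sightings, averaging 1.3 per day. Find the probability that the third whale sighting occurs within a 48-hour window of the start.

Over the interval, μ = 1.3 × 2 = 2.6 (a 48-hour window = 2 days).
The third arrival falls in the interval iff at least 3 events occur there: P(S_3 ≤ t) = P(N ≥ 3) = 1 − P(N ≤ 2) ≈ 0.4816.

0.4816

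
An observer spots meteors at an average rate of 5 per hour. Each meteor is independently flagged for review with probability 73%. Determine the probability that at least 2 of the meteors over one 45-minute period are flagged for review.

0.7581

Thinning: the meteors that are flagged for review themselves form a Poisson process with rate 0.73 × 5 = 3.65 per hour.
Over the interval, μ = 3.65 × 0.75 = 2.7375 (a 45-minute period = 0.75 hours).
P(N ≥ 2) = 1 − P(N ≤ 1) ≈ 0.7581.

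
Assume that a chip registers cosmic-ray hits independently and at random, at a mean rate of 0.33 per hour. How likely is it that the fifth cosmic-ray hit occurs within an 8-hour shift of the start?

0.1283

Over the interval, μ = 0.33 × 8 = 2.64 (an 8-hour shift = 8 hours).
The fifth arrival falls in the interval iff at least 5 events occur there: P(S_5 ≤ t) = P(N ≥ 5) = 1 − P(N ≤ 4) ≈ 0.1283.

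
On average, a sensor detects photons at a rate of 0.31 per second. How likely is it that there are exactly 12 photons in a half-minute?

0.0799

Over the interval, μ = 0.31 × 30 = 9.3 (a half-minute = 30 seconds).
P(N = 12) = e^(−μ) μ^12/12! = e^(−9.3) · 9.3^12/479001600 ≈ 0.0799.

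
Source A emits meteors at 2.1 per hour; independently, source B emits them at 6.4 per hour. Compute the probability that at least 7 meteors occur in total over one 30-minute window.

0.1383

Independent Poisson processes superpose: combined rate λ = 2.1 + 6.4 = 8.5 per hour.
Over the interval, μ = 8.5 × 0.5 = 4.25 (a 30-minute window = 0.5 hours).
P(N ≥ 7) = 1 − P(N ≤ 6) ≈ 0.1383.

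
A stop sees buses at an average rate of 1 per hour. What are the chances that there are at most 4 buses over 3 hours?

Over the interval, μ = 1 × 3 = 3 (3 hours).
P(N ≤ 4) = Σ_{j=0}^{4} e^(−μ) μ^j/j! ≈ 0.8153.

0.8153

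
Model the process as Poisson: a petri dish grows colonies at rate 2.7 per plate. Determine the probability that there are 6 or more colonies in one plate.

With mean μ = 2.7 per plate,
P(N ≥ 6) = 1 − P(N ≤ 5) = 1 − Σ_{j=0}^{5} e^(−μ) μ^j/j! ≈ 0.0567.

0.0567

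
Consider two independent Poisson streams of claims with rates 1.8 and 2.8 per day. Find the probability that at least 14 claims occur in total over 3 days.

0.5142

Independent Poisson processes superpose: combined rate λ = 1.8 + 2.8 = 4.6 per day.
Over the interval, μ = 4.6 × 3 = 13.8 (3 days).
P(N ≥ 14) = 1 − P(N ≤ 13) ≈ 0.5142.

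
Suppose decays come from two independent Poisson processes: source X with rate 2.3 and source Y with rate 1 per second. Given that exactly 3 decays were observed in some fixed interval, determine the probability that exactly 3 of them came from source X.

0.3386

Given the total, each event is independently from source X with probability p = λ_X/(λ_X+λ_Y) = 2.3/3.3 ≈ 0.6970.
So K ~ Binomial(3, 2.3/3.3): P(K = 3) = C(3,3) · (2.3/3.3)^3 · (1/3.3)^0 ≈ 0.3386.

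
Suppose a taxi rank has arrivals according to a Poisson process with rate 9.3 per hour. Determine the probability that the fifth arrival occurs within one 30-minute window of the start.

Over the interval, μ = 9.3 × 0.5 = 4.65 (a 30-minute window = 0.5 hours).
The fifth arrival falls in the interval iff at least 5 events occur there: P(S_5 ≤ t) = P(N ≥ 5) = 1 − P(N ≤ 4) ≈ 0.4961.

0.4961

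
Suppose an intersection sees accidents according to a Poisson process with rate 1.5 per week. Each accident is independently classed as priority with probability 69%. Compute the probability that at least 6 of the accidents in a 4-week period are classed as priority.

Thinning: the accidents that are classed as priority themselves form a Poisson process with rate 0.69 × 1.5 = 1.035 per week.
Over the interval, μ = 1.035 × 4 = 4.14 (a 4-week period = 4 weeks).
P(N ≥ 6) = 1 − P(N ≤ 5) ≈ 0.2371.

0.2371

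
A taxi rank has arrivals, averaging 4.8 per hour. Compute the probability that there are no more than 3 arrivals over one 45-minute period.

0.5152

Over the interval, μ = 4.8 × 0.75 = 3.6 (a 45-minute period = 0.75 hours).
P(N ≤ 3) = Σ_{j=0}^{3} e^(−μ) μ^j/j! ≈ 0.5152.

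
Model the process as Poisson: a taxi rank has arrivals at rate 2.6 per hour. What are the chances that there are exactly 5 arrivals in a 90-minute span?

Over the interval, μ = 2.6 × 1.5 = 3.9 (a 90-minute span = 1.5 hours).
P(N = 5) = e^(−μ) μ^5/5! = e^(−3.9) · 3.9^5/120 ≈ 0.1522.

0.1522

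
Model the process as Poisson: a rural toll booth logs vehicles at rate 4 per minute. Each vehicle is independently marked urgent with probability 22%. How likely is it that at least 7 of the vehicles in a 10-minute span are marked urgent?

Thinning: the vehicles that are marked urgent themselves form a Poisson process with rate 0.22 × 4 = 0.88 per minute.
Over the interval, μ = 0.88 × 10 = 8.8 (a 10-minute span = 10 minutes).
P(N ≥ 7) = 1 − P(N ≤ 6) ≈ 0.7744.

0.7744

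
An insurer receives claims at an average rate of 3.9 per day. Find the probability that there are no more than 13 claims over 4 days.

Over the interval, μ = 3.9 × 4 = 15.6 (4 days).
P(N ≤ 13) = Σ_{j=0}^{13} e^(−μ) μ^j/j! ≈ 0.3083.

0.3083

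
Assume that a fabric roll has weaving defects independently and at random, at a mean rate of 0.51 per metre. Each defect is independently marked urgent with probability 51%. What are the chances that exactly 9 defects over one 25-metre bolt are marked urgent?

Thinning: the defects that are marked urgent themselves form a Poisson process with rate 0.51 × 0.51 = 0.2601 per metre.
Over the interval, μ = 0.2601 × 25 = 6.5025 (a 25-metre bolt = 25 metres).
P(N = 9) = e^(−6.5025) · 6.5025^9/9! ≈ 0.0859.

0.0859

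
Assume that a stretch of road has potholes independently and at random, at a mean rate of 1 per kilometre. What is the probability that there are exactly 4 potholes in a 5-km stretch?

Over the interval, μ = 1 × 5 = 5 (a 5-km stretch = 5 kilometres).
P(N = 4) = e^(−μ) μ^4/4! = e^(−5) · 5^4/24 ≈ 0.1755.

0.1755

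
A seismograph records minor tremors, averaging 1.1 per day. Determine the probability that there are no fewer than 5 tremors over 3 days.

0.2374

Over the interval, μ = 1.1 × 3 = 3.3 (3 days).
P(N ≥ 5) = 1 − P(N ≤ 4) = 1 − Σ_{j=0}^{4} e^(−μ) μ^j/j! ≈ 0.2374.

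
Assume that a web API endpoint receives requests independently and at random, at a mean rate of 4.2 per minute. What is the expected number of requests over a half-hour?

E[N] = λt = 4.2 × 30 = 126 (a half-hour = 30 minutes).

126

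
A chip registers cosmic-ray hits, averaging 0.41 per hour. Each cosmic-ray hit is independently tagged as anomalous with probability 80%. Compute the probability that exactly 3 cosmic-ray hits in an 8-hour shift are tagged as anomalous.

Thinning: the cosmic-ray hits that are tagged as anomalous themselves form a Poisson process with rate 0.8 × 0.41 = 0.328 per hour.
Over the interval, μ = 0.328 × 8 = 2.624 (an 8-hour shift = 8 hours).
P(N = 3) = e^(−2.624) · 2.624^3/3! ≈ 0.2183.

0.2183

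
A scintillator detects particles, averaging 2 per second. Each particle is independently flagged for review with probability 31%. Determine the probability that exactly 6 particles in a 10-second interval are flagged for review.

Thinning: the particles that are flagged for review themselves form a Poisson process with rate 0.31 × 2 = 0.62 per second.
Over the interval, μ = 0.62 × 10 = 6.2 (a 10-second interval = 10 seconds).
P(N = 6) = e^(−6.2) · 6.2^6/6! ≈ 0.1601.

0.1601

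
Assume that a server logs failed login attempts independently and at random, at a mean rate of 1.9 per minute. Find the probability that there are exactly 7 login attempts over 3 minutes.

Over the interval, μ = 1.9 × 3 = 5.7 (3 minutes).
P(N = 7) = e^(−μ) μ^7/7! = e^(−5.7) · 5.7^7/5040 ≈ 0.1298.

0.1298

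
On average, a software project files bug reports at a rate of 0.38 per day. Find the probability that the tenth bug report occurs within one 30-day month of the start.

0.7013

Over the interval, μ = 0.38 × 30 = 11.4 (a 30-day month = 30 days).
The tenth arrival falls in the interval iff at least 10 events occur there: P(S_10 ≤ t) = P(N ≥ 10) = 1 − P(N ≤ 9) ≈ 0.7013.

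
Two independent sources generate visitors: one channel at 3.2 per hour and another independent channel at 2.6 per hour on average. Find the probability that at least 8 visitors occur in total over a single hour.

0.2290

Independent Poisson processes superpose: combined rate λ = 3.2 + 2.6 = 5.8 per hour.
So μ = 5.8.
P(N ≥ 8) = 1 − P(N ≤ 7) ≈ 0.2290.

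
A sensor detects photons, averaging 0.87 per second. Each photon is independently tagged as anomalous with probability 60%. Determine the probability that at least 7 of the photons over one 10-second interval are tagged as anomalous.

Thinning: the photons that are tagged as anomalous themselves form a Poisson process with rate 0.6 × 0.87 = 0.522 per second.
Over the interval, μ = 0.522 × 10 = 5.22 (a 10-second interval = 10 seconds).
P(N ≥ 7) = 1 − P(N ≤ 6) ≈ 0.2706.

0.2706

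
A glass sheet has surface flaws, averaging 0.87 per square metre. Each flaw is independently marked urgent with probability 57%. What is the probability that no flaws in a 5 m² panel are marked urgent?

0.0838

Thinning: the flaws that are marked urgent themselves form a Poisson process with rate 0.57 × 0.87 = 0.4959 per square metre.
Over the interval, μ = 0.4959 × 5 = 2.4795 (a 5 m² panel = 5 square metres).
P(N = 0) = e^(−2.4795) · 2.4795^0/0! ≈ 0.0838.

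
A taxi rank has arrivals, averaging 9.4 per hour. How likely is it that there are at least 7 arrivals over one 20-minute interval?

0.0407

Over the interval, μ = 9.4 × 1/3 ≈ 3.13333 (a 20-minute interval = 1/3 hours).
P(N ≥ 7) = 1 − P(N ≤ 6) = 1 − Σ_{j=0}^{6} e^(−μ) μ^j/j! ≈ 0.0407.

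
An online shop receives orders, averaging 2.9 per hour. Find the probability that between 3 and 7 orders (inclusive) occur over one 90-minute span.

0.7341

Over the interval, μ = 2.9 × 1.5 = 4.35 (a 90-minute span = 1.5 hours).
P(3 ≤ N ≤ 7) = Σ_{j=3}^{7} e^(−4.35) · 4.35^j/j! ≈ 0.7341.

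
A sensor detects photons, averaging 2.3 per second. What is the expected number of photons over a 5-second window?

E[N] = λt = 2.3 × 5 = 11.5 (a 5-second window = 5 seconds).

11.5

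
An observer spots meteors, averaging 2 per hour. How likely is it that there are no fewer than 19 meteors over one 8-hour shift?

Over the interval, μ = 2 × 8 = 16 (an 8-hour shift = 8 hours).
P(N ≥ 19) = 1 − P(N ≤ 18) = 1 − Σ_{j=0}^{18} e^(−μ) μ^j/j! ≈ 0.2577.

0.2577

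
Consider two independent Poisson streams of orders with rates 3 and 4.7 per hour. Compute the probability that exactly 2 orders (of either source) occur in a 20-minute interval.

Independent Poisson processes superpose: combined rate λ = 3 + 4.7 = 7.7 per hour.
Over the interval, μ = 7.7 × 1/3 ≈ 2.56667 (a 20-minute interval = 1/3 hours).
P(N = 2) = e^(−2.56667) · 2.56667^2/2! ≈ 0.2529.

0.2529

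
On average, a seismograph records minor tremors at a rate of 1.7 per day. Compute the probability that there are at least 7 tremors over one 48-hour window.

Over the interval, μ = 1.7 × 2 = 3.4 (a 48-hour window = 2 days).
P(N ≥ 7) = 1 − P(N ≤ 6) = 1 − Σ_{j=0}^{6} e^(−μ) μ^j/j! ≈ 0.0579.

0.0579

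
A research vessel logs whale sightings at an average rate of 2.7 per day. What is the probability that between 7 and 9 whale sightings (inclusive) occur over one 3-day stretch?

0.4028

Over the interval, μ = 2.7 × 3 = 8.1 (a 3-day stretch = 3 days).
P(7 ≤ N ≤ 9) = Σ_{j=7}^{9} e^(−8.1) · 8.1^j/j! ≈ 0.4028.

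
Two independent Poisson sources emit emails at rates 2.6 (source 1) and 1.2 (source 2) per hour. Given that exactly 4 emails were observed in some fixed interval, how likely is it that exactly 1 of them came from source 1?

Given the total, each event is independently from source 1 with probability p = λ_1/(λ_1+λ_2) = 2.6/3.8 ≈ 0.6842.
So K ~ Binomial(4, 2.6/3.8): P(K = 1) = C(4,1) · (2.6/3.8)^1 · (1.2/3.8)^3 ≈ 0.0862.

0.0862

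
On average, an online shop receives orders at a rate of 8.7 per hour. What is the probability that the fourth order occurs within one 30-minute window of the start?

0.6318

Over the interval, μ = 8.7 × 0.5 = 4.35 (a 30-minute window = 0.5 hours).
The fourth arrival falls in the interval iff at least 4 events occur there: P(S_4 ≤ t) = P(N ≥ 4) = 1 − P(N ≤ 3) ≈ 0.6318.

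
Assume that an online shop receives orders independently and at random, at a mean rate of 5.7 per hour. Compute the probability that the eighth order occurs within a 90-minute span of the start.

0.6208

Over the interval, μ = 5.7 × 1.5 = 8.55 (a 90-minute span = 1.5 hours).
The eighth arrival falls in the interval iff at least 8 events occur there: P(S_8 ≤ t) = P(N ≥ 8) = 1 − P(N ≤ 7) ≈ 0.6208.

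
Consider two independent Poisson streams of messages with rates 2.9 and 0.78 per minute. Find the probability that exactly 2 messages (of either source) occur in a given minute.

0.1708

Independent Poisson processes superpose: combined rate λ = 2.9 + 0.78 = 3.68 per minute.
So μ = 3.68.
P(N = 2) = e^(−3.68) · 3.68^2/2! ≈ 0.1708.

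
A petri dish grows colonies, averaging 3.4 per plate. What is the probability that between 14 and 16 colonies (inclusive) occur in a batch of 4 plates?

Over the interval, μ = 3.4 × 4 = 13.6 (a batch of 4 plates = 4 plates).
P(14 ≤ N ≤ 16) = Σ_{j=14}^{16} e^(−13.6) · 13.6^j/j! ≈ 0.2821.

0.2821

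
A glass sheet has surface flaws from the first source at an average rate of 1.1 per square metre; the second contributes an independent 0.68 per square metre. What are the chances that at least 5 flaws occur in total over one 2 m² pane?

Independent Poisson processes superpose: combined rate λ = 1.1 + 0.68 = 1.78 per square metre.
Over the interval, μ = 1.78 × 2 = 3.56 (a 2 m² pane = 2 square metres).
P(N ≥ 5) = 1 − P(N ≤ 4) ≈ 0.2859.

0.2859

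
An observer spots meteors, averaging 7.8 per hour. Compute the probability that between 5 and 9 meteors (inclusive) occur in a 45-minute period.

0.6204

Over the interval, μ = 7.8 × 0.75 = 5.85 (a 45-minute period = 0.75 hours).
P(5 ≤ N ≤ 9) = Σ_{j=5}^{9} e^(−5.85) · 5.85^j/j! ≈ 0.6204.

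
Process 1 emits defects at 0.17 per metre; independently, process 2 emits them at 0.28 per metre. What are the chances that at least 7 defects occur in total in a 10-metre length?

0.1689

Independent Poisson processes superpose: combined rate λ = 0.17 + 0.28 = 0.45 per metre.
Over the interval, μ = 0.45 × 10 = 4.5 (a 10-metre length = 10 metres).
P(N ≥ 7) = 1 − P(N ≤ 6) ≈ 0.1689.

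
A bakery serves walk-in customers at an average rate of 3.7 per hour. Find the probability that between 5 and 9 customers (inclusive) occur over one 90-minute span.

0.5938

Over the interval, μ = 3.7 × 1.5 = 5.55 (a 90-minute span = 1.5 hours).
P(5 ≤ N ≤ 9) = Σ_{j=5}^{9} e^(−5.55) · 5.55^j/j! ≈ 0.5938.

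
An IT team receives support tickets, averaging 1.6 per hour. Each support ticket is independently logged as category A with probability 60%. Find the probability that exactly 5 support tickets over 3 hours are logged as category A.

Thinning: the support tickets that are logged as category A themselves form a Poisson process with rate 0.6 × 1.6 = 0.96 per hour.
Over the interval, μ = 0.96 × 3 = 2.88 (3 hours).
P(N = 5) = e^(−2.88) · 2.88^5/5! ≈ 0.0927.

0.0927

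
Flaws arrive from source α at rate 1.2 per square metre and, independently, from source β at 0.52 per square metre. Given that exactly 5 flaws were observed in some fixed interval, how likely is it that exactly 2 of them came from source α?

Given the total, each event is independently from source α with probability p = λ_α/(λ_α+λ_β) = 1.2/1.72 ≈ 0.6977.
So K ~ Binomial(5, 1.2/1.72): P(K = 2) = C(5,2) · (1.2/1.72)^2 · (0.52/1.72)^3 ≈ 0.1345.

0.1345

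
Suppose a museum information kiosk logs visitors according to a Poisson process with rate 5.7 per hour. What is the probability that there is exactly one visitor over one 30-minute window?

0.1649

Over the interval, μ = 5.7 × 0.5 = 2.85 (a 30-minute window = 0.5 hours).
P(N = 1) = e^(−μ) μ^1/1! = e^(−2.85) · 2.85^1/1 ≈ 0.1649.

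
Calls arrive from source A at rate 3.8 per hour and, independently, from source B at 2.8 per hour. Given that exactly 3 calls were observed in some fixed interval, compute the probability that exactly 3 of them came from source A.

0.1909

Given the total, each event is independently from source A with probability p = λ_A/(λ_A+λ_B) = 3.8/6.6 ≈ 0.5758.
So K ~ Binomial(3, 3.8/6.6): P(K = 3) = C(3,3) · (3.8/6.6)^3 · (2.8/6.6)^0 ≈ 0.1909.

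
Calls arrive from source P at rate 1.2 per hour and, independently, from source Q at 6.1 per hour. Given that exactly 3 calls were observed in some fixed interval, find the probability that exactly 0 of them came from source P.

Given the total, each event is independently from source P with probability p = λ_P/(λ_P+λ_Q) = 1.2/7.3 ≈ 0.1644.
So K ~ Binomial(3, 1.2/7.3): P(K = 0) = C(3,0) · (1.2/7.3)^0 · (6.1/7.3)^3 ≈ 0.5835.

0.5835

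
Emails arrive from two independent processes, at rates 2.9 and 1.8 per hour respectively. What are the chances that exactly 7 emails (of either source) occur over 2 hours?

Independent Poisson processes superpose: combined rate λ = 2.9 + 1.8 = 4.7 per hour.
Over the interval, μ = 4.7 × 2 = 9.4 (2 hours).
P(N = 7) = e^(−9.4) · 9.4^7/7! ≈ 0.1064.

0.1064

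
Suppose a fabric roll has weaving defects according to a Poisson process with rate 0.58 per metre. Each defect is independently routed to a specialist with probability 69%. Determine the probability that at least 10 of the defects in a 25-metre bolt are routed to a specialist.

Thinning: the defects that are routed to a specialist themselves form a Poisson process with rate 0.69 × 0.58 = 0.4002 per metre.
Over the interval, μ = 0.4002 × 25 = 10.005 (a 25-metre bolt = 25 metres).
P(N ≥ 10) = 1 − P(N ≤ 9) ≈ 0.5427.

0.5427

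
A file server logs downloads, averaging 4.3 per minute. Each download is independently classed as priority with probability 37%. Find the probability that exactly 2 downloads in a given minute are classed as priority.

Thinning: the downloads that are classed as priority themselves form a Poisson process with rate 0.37 × 4.3 = 1.591 per minute.
So μ = 1.591.
P(N = 2) = e^(−1.591) · 1.591^2/2! ≈ 0.2578.

0.2578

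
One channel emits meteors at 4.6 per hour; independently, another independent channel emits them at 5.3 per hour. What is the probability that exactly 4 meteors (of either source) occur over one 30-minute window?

0.1772

Independent Poisson processes superpose: combined rate λ = 4.6 + 5.3 = 9.9 per hour.
Over the interval, μ = 9.9 × 0.5 = 4.95 (a 30-minute window = 0.5 hours).
P(N = 4) = e^(−4.95) · 4.95^4/4! ≈ 0.1772.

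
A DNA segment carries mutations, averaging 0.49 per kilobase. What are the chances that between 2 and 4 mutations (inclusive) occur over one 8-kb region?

Over the interval, μ = 0.49 × 8 = 3.92 (an 8-kb region = 8 kilobases).
P(2 ≤ N ≤ 4) = Σ_{j=2}^{4} e^(−3.92) · 3.92^j/j! ≈ 0.5468.

0.5468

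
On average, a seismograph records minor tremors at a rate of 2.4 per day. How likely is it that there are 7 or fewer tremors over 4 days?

0.2584

Over the interval, μ = 2.4 × 4 = 9.6 (4 days).
P(N ≤ 7) = Σ_{j=0}^{7} e^(−μ) μ^j/j! ≈ 0.2584.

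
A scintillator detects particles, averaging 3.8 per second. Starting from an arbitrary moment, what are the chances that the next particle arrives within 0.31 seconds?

Inter-arrival times are exponential with rate λ = 3.8 per second.
P(T ≤ 0.31) = 1 − e^(−λt) = 1 − e^(−3.8 × 0.31) = 1 − e^(−1.178) ≈ 0.6921.

0.6921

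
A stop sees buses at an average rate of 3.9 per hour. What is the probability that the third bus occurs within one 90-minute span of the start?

Over the interval, μ = 3.9 × 1.5 = 5.85 (a 90-minute span = 1.5 hours).
The third arrival falls in the interval iff at least 3 events occur there: P(S_3 ≤ t) = P(N ≥ 3) = 1 − P(N ≤ 2) ≈ 0.9310.

0.9310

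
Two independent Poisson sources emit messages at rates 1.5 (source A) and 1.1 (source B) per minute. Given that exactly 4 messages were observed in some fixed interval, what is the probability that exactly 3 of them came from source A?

0.3250

Given the total, each event is independently from source A with probability p = λ_A/(λ_A+λ_B) = 1.5/2.6 ≈ 0.5769.
So K ~ Binomial(4, 1.5/2.6): P(K = 3) = C(4,3) · (1.5/2.6)^3 · (1.1/2.6)^1 ≈ 0.3250.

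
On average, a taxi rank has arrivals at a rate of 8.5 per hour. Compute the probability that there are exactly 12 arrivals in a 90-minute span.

0.1118

Over the interval, μ = 8.5 × 1.5 = 12.75 (a 90-minute span = 1.5 hours).
P(N = 12) = e^(−μ) μ^12/12! = e^(−12.75) · 12.75^12/479001600 ≈ 0.1118.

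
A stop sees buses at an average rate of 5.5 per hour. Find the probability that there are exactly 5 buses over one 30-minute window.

Over the interval, μ = 5.5 × 0.5 = 2.75 (a 30-minute window = 0.5 hours).
P(N = 5) = e^(−μ) μ^5/5! = e^(−2.75) · 2.75^5/120 ≈ 0.0838.

0.0838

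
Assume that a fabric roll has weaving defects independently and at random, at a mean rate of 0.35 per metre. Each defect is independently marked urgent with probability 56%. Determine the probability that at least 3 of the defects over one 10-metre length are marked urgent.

0.3125

Thinning: the defects that are marked urgent themselves form a Poisson process with rate 0.56 × 0.35 = 0.196 per metre.
Over the interval, μ = 0.196 × 10 = 1.96 (a 10-metre length = 10 metres).
P(N ≥ 3) = 1 − P(N ≤ 2) ≈ 0.3125.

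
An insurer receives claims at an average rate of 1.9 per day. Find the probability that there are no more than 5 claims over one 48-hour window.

0.8156

Over the interval, μ = 1.9 × 2 = 3.8 (a 48-hour window = 2 days).
P(N ≤ 5) = Σ_{j=0}^{5} e^(−μ) μ^j/j! ≈ 0.8156.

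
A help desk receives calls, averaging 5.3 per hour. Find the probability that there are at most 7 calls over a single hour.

With mean μ = 5.3 per hour,
P(N ≤ 7) = Σ_{j=0}^{7} e^(−μ) μ^j/j! ≈ 0.8335.

0.8335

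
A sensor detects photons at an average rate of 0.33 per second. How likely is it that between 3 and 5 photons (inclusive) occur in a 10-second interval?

0.5235

Over the interval, μ = 0.33 × 10 = 3.3 (a 10-second interval = 10 seconds).
P(3 ≤ N ≤ 5) = Σ_{j=3}^{5} e^(−3.3) · 3.3^j/j! ≈ 0.5235.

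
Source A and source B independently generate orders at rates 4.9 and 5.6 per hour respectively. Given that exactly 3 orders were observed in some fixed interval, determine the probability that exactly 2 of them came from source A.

Given the total, each event is independently from source A with probability p = λ_A/(λ_A+λ_B) = 4.9/10.5 ≈ 0.4667.
So K ~ Binomial(3, 4.9/10.5): P(K = 2) = C(3,2) · (4.9/10.5)^2 · (5.6/10.5)^1 ≈ 0.3484.

0.3484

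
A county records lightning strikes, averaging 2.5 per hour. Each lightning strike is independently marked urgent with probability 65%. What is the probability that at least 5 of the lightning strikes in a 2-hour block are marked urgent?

0.2283

Thinning: the lightning strikes that are marked urgent themselves form a Poisson process with rate 0.65 × 2.5 = 1.625 per hour.
Over the interval, μ = 1.625 × 2 = 3.25 (a 2-hour block = 2 hours).
P(N ≥ 5) = 1 − P(N ≤ 4) ≈ 0.2283.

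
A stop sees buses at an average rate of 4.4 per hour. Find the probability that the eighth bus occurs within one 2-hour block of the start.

Over the interval, μ = 4.4 × 2 = 8.8 (a 2-hour block = 2 hours).
The eighth arrival falls in the interval iff at least 8 events occur there: P(S_8 ≤ t) = P(N ≥ 8) = 1 − P(N ≤ 7) ≈ 0.6522.

0.6522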